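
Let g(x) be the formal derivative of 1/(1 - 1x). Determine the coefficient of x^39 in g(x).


Differentiate termwise: d/dx sum_{k>=0} 1^k x^k = sum_{k>=1} k 1^k x^(k-1) = sum_{j>=0} (j+1) 1^(j+1) x^j.
Equivalently, d/dx [1/(1 - 1x)] = 1/(1 - 1x)^2.
For j = 39: 40 * 1^40 = 40 * 1 = 40.

40


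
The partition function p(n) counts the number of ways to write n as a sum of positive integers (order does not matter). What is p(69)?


Using the generating function prod_{k>=1} 1/(1-x^k), we compute p(69).
By dynamic programming over parts 1 through 69:
p(69) = 3554345

3554345


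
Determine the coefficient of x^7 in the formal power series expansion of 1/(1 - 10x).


The geometric series identity gives 1/(1 - c x) = sum_{k>=0} c^k x^k, so the coefficient of x^k is c^k.
Here c = 10 and k = 7.
Computing: 10^7 = 10000000

10000000


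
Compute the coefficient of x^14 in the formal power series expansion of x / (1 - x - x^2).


Let f(x) = sum_{k>=0} a_k x^k. Multiplying f(x) * (1 - x - x^2) = x and matching coefficients gives a_0 = 0, a_1 = 1, and a_k = a_{k-1} + a_{k-2} for k >= 2. These are the Fibonacci numbers F_k.
Iterating from F_0 = 0, F_1 = 1:
F_0=0, F_1=1, F_2=1, F_3=2, F_4=3, F_5=5, F_6=8, F_7=13, F_8=21, F_9=34, ...
F_14 = 377.

377


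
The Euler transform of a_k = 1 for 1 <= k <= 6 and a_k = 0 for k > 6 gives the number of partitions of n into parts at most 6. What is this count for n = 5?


Partitions of 5 into parts at most 6:
Using generating function (1-x)^(-1)(1-x^2)^(-1)...(1-x^6)^(-1),
the coefficient of x^5 = 7

7


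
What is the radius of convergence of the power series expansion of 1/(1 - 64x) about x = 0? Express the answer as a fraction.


Expanding 1/(1 - 64x) = sum_{k>=0} 64^k x^k, the series converges when |64x| < 1, i.e., |x| < 1/64.
So the radius of convergence is 1/64 = 1/64.

1/64


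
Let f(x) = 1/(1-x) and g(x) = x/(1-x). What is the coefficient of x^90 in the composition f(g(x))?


First simplify the composition: f(g(x)) = 1/(1 - x/(1-x)) = (1-x)/((1-x) - x) = (1-x)/(1-2x).
Now extract the coefficient. Write (1-x)/(1-2x) = 1/(1-2x) - x/(1-2x).
The coefficient of x^n in 1/(1-2x) is 2^n, and in x/(1-2x) is 2^(n-1) (for n >= 1).
So the coefficient of x^90 is 2^90 - 2^89 = 1237940039285380274899124224 - 618970019642690137449562112 = 618970019642690137449562112.

618970019642690137449562112


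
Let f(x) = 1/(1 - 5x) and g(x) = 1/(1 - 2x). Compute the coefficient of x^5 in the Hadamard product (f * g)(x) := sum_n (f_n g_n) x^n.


f has coefficients f_k = 5^k and g has coefficients g_k = 2^k, so the Hadamard product has coefficient (f*g)_k = 5^k * 2^k = 10^k.
For k = 5: 10^5 = 100000.

100000


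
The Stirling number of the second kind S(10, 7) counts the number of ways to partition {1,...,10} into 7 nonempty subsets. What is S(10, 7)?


Using the explicit formula S(n,k) = (1/k!) sum_{j=0}^{k} (-1)^(k-j) C(k,j) j^n:
S(10, 7) = 5880
Equivalently, S(n,k) is n! times the coefficient of x^n in the EGF (e^x - 1)^k / k!.

5880


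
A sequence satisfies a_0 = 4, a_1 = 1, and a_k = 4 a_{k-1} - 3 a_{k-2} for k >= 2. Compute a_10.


The characteristic equation is t^2 - 4 t + 3 = 0, with roots r_1 = 3 and r_2 = 1 (so c_1 = r_1 + r_2, c_2 = -r_1 r_2 as required).
One can use the closed form a_n = A r_1^n + B r_2^n, but direct iteration is more reliable:
a_0 = 4, a_1 = 1, a_2 = -8, a_3 = -35, a_4 = -116, a_5 = -359, a_6 = -1088, a_7 = -3275, a_8 = -9836, a_9 = -29519, a_10 = -88568.
So a_10 = -88568.

-88568


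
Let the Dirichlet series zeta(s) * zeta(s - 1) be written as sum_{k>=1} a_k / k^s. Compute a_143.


Convolution gives a_k = sum_{d | k} d * 1 = sum_{d | k} d = sigma(k), the sum of positive divisors of k.
For k = 143, the divisors are 1, 11, 13, 143, so
sigma(143) = 1 + 11 + 13 + 143 = 168.

168


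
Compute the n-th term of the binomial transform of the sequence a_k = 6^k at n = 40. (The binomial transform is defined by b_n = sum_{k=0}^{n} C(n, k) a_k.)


With a_k = 6^k, b_n = sum_{k=0}^{n} C(n, k) 6^k = (1 + 6)^n by the binomial theorem.
For n = 40: (1 + 6)^40 = 7^40 = 6366805760909027985741435139224001.

6366805760909027985741435139224001


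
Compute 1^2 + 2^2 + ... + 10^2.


This power sum has a closed form given by Faulhaber's formula
sum_{k=1}^{m} k^p = (1 / (p + 1)) * sum_{j=0}^{p} C(p + 1, j) B_j m^(p + 1 - j),
but for small m direct computation is fastest:
1 + 4 + 9 + 16 + 25 + 36 + 49 + 64 + 81 + 100 = 385.

385


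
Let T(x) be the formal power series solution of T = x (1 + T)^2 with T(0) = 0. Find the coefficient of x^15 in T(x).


Apply the Lagrange inversion formula: if T = x * phi(T) with phi(t) = (1 + t)^2, then [x^n] T = (1/n) [t^(n-1)] phi(t)^n = (1/n) [t^(n-1)] (1 + t)^(2n) = (1/n) C(2n, n-1).
Using the identity C(2n, n-1) = C(2n, n) * n / (n+1), the unscaled factor equals C(2n, n) / (n+1) = C_n, the n-th Catalan number.
For n = 15: C_15 = C(30, 15) / 16 = 155117520/16 = 9694845 = 9694845.

9694845


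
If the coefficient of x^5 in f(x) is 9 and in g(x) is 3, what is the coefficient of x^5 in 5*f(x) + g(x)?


Scalar multiplication scales coefficients: 5 * 9 = 45.
Then add the g coefficient: 45 + 3
= 48

48


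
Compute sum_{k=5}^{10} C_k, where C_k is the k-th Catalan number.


C_5 through C_10: 42, 132, 429, 1430, 4862, 16796
Sum = 42 + 132 + 429 + 1430 + 4862 + 16796
= 23691

23691


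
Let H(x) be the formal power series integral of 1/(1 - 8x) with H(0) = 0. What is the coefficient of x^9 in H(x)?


1/(1 - 8x) = sum_{k>=0} 8^k x^k. Integrating termwise with H(0) = 0:
H(x) = sum_{k>=0} 8^k x^(k+1) / (k+1) = sum_{m>=1} 8^(m-1) x^m / m.
For m = 9: 8^8/9 = 16777216/9 = 16777216/9.

16777216/9


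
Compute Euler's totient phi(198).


phi(n) counts integers in [1, n] coprime to n. Using the multiplicative formula phi(n) = n * prod_{p | n} (1 - 1/p):
198 = 2 * 3^2 * 11, so
phi(198) = 198 * (1 - 1/2) * (1 - 1/3) * (1 - 1/11) = 60.

60


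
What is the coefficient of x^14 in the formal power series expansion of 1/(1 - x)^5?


The expansion 1/(1 - x)^r = sum_{k>=0} C(k + r - 1, r - 1) x^k follows from the multiset / negative-binomial theorem (or from repeated differentiation of the geometric series).
For r = 5 and k = 14:
C(18, 4) = 6402373705728000 / (24 * 87178291200) = 3060.

3060


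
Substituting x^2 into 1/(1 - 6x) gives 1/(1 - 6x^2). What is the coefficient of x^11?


Since 1/(1 - 6x^2) only has even powers of x,
the coefficient of x^11 (odd) is 0.

0


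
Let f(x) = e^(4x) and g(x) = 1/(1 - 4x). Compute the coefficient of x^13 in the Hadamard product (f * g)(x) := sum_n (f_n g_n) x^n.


Expanding: f_k = 4^k/k! (from e^(4x)) and g_k = 4^k (from 1/(1 - 4x)). So the Hadamard coefficient (f * g)_k = 4^k 4^k / k! = (16)^k / k!.
For k = 13: 16^13/13! = 4503599627370496/6227020800 = 4398046511104/6081075.

4398046511104/6081075


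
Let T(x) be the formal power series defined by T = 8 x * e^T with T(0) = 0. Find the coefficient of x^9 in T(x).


Apply the Lagrange inversion formula: if T = 8 x * phi(T) with phi(t) = e^t, then
[x^n] T = 8^n * (1/n) [t^(n-1)] phi(t)^n = 8^n * (1/n) [t^(n-1)] e^(n t) = 8^n * (1/n) * n^(n-1) / (n-1)! = 8^n * n^(n-1) / n!.
When c = 1 this is the Cayley count of rooted labeled trees on n vertices, divided by n!.
For n = 9: 8^9 * 9^8 / 9! = 134217728 * 43046721/362880 = 557256278016/35.

557256278016/35


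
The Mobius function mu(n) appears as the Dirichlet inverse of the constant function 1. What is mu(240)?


240 has a squared prime factor, so mu(240) = 0.
Factorization reveals a repeated prime.

0


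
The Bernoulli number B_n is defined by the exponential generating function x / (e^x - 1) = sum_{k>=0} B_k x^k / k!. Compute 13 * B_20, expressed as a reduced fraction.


Bernoulli numbers can also be computed recursively via B_0 = 1 and sum_{j=0}^{m} C(m+1, j) B_j = 0 for m >= 1. Odd-index Bernoulli numbers vanish for k >= 3.
Computing B_20 = -174611/330, so 13 * B_20 = 13 * -174611/330 = -2269943/330.

-2269943/330


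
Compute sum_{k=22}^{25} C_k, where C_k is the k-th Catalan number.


C_22 through C_25: 91482563640, 343059613650, 1289904147324, 4861946401452
Sum = 91482563640 + 343059613650 + 1289904147324 + 4861946401452
= 6586392726066

6586392726066


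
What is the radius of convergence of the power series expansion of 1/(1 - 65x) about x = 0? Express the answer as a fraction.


Expanding 1/(1 - 65x) = sum_{k>=0} 65^k x^k, the series converges when |65x| < 1, i.e., |x| < 1/65.
So the radius of convergence is 1/65 = 1/65.

1/65


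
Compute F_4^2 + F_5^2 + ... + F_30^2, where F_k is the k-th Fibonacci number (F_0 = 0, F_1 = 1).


There is a standard identity sum_{k=0}^{N} F_k^2 = F_N * F_{N+1} (proved inductively from the telescoping relation F_k^2 = F_k F_{k+1} - F_{k-1} F_k). Then
sum_{k=4}^{30} F_k^2 = F_30 F_31 - F_3 F_4.
Computing: F_30 = 832040, F_31 = 1346269, F_3 = 2, F_4 = 3.
Sum = 832040 * 1346269 - 2 * 3 = 1120149658754.

1120149658754


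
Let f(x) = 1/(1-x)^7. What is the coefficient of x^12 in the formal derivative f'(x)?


Differentiate: d/dx [ 1/(1-x)^r ] = r / (1-x)^(r+1).
Here r = 7, so f'(x) = 7 / (1-x)^8.
The expansion of 1/(1-x)^(r+1) has coefficient of x^n equal to C(n+r, r).
So the coefficient of x^12 in f'(x) is
7 * C(19, 7) = 7 * 50388 = 352716

352716


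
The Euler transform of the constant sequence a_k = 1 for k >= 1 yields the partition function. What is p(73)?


The Euler transform converts the sequence a_k = 1 into the number of integer partitions.
Using the recurrence or dynamic programming:
p(73) = 6185689

6185689


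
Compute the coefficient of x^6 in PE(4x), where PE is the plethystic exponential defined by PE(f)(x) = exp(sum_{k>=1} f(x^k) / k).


With f(x) = 4x, the exponent is sum_{k>=1} 4 x^k / k = 4 * (-ln(1 - x)). Exponentiating:
PE(4x) = exp(-4 ln(1 - x)) = 1/(1 - x)^4.
By the negative binomial expansion, [x^n] 1/(1 - x)^4 = C(n + 3, 3).
For n = 6: C(9, 3) = 84.

84


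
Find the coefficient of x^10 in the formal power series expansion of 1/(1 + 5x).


Write 1/(1 + c x) = 1/(1 - (-c) x) and apply the geometric-series identity
1/(1 - y) = sum_{k>=0} y^k to get 1/(1 + c x) = sum_{k>=0} (-c)^k x^k.
So the coefficient of x^k is (-c)^k = (-1)^k * c^k.
Here c = 5 and k = 10:
(-5)^10 = 1 * 9765625 = 9765625

9765625


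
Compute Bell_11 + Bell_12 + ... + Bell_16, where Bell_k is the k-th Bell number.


Recall Bell_k counts set partitions of a k-set (with Bell_0 = 1 by convention).
Bell_11 through Bell_16: 678570, 4213597, 27644437, 190899322, 1382958545, 10480142147
Sum = 678570 + 4213597 + 27644437 + 190899322 + 1382958545 + 10480142147 = 12086536618.

12086536618


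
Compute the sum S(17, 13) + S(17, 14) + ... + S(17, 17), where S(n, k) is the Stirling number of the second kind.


By definition, S(n, k) counts partitions of an n-set into exactly k nonempty blocks.
Computing row n = 17 for k = 13..17:
S(17, k): 4910178, 249900, 7820, 136, 1
Sum = 5168035.

5168035


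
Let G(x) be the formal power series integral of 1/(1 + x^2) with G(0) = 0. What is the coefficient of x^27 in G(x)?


1/(1 + x^2) = sum_{j>=0} (-1)^j x^(2j). Integrating termwise with G(0) = 0:
G(x) = sum_{j>=0} (-1)^j x^(2j+1) / (2j+1) = arctan(x).
Only odd powers are nonzero. For x^27 write 27 = 2*13 + 1, giving
(-1)^13 / 27 = -1/27 = -1/27.

-1/27


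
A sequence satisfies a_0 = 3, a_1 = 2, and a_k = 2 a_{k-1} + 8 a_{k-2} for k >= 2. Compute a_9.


The characteristic equation is t^2 - 2 t - 8 = 0, with roots r_1 = 4 and r_2 = -2 (so c_1 = r_1 + r_2, c_2 = -r_1 r_2 as required).
One can use the closed form a_n = A r_1^n + B r_2^n, but direct iteration is more reliable:
a_0 = 3, a_1 = 2, a_2 = 28, a_3 = 72, a_4 = 368, a_5 = 1312, a_6 = 5568, a_7 = 21632, a_8 = 87808, a_9 = 348672.
So a_9 = 348672.

348672


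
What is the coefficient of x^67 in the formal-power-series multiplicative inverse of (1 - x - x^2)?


Let the inverse be f(x) = sum_{k>=0} a_k x^k. From f(x) * (1 - x - x^2) = 1 and matching coefficients:
 x^0: a_0 = 1.
 x^1: a_1 - a_0 = 0, so a_1 = 1.
 x^k (k >= 2): a_k - a_{k-1} - a_{k-2} = 0, i.e. a_k = a_{k-1} + a_{k-2}.
This is the Fibonacci-type recurrence shifted so that a_0 = a_1 = 1.
Iterating: a_0=1, a_1=1, a_2=2, a_3=3, a_4=5, a_5=8, a_6=13, a_7=21, a_8=34, a_9=55, ...
a_67 = 72723460248141.

72723460248141


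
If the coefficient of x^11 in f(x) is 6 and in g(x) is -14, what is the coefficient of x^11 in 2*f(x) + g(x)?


Scalar multiplication scales coefficients: 2 * 6 = 12.
Then add the g coefficient: 12 + -14
= -2

-2


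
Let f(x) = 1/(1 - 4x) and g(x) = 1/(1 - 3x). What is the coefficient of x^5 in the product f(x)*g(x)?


The coefficient of x^n in f*g is the Cauchy product: sum_{k=0}^{n} a^k * b^(n-k).
With a=4, b=3, n=5:
sum_{k=0}^{5} 4^k * 3^(5-k)
= 3367

3367


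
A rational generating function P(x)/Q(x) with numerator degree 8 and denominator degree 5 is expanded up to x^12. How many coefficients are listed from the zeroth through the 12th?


Expanding up to x^12 gives the coefficients for x^0, x^1, ..., x^12.
That is 12 + 1 = 13 coefficients in total.

13


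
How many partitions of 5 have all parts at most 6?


Using the generating function (1-x)^(-1)(1-x^2)^(-1)...(1-x^6)^(-1),
the coefficient of x^5 counts these restricted partitions.
Result = 7

7


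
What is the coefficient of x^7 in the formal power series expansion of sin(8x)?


The Maclaurin series is sin(t) = sum_{k>=0} (-1)^k t^(2k+1) / (2k+1)!, so substituting t = 8x, only odd powers of x are nonzero, with coefficient of x^(2k+1) equal to (-1)^k 8^(2k+1) / (2k+1)!.
Write 7 = 2*3 + 1, giving the coefficient (-1)^3 * 8^7 / 7! = -2097152/5040 = -131072/315.

-131072/315


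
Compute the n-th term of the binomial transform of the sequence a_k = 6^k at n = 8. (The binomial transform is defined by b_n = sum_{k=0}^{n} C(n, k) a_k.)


With a_k = 6^k, b_n = sum_{k=0}^{n} C(n, k) 6^k = (1 + 6)^n by the binomial theorem.
For n = 8: (1 + 6)^8 = 7^8 = 5764801.

5764801


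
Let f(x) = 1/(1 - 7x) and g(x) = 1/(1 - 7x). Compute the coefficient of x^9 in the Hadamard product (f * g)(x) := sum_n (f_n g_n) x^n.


f has coefficients f_k = 7^k and g has coefficients g_k = 7^k, so the Hadamard product has coefficient (f*g)_k = 7^k * 7^k = 49^k.
For k = 9: 49^9 = 1628413597910449.

1628413597910449


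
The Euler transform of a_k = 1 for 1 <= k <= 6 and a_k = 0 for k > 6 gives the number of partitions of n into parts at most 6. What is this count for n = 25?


Partitions of 25 into parts at most 6:
Using generating function (1-x)^(-1)(1-x^2)^(-1)...(1-x^6)^(-1),
the coefficient of x^25 = 612

612


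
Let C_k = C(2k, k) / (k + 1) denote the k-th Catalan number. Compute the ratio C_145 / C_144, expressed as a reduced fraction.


Using C_k = (2k)! / (k! (k+1)!), the ratio C_{k+1}/C_k simplifies to
C_{k+1}/C_k = [(2k+2)! / ((k+1)! (k+2)!)] * [k! (k+1)! / (2k)!]
 = (2k+2)(2k+1) / ((k+1)(k+2)) = 2(2k+1) / (k+2).
For k = 144: 2(2*144 + 1) / (144 + 2) = 578/146 = 289/73.

289/73


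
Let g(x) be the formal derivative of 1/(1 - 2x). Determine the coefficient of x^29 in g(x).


Differentiate termwise: d/dx sum_{k>=0} 2^k x^k = sum_{k>=1} k 2^k x^(k-1) = sum_{j>=0} (j+1) 2^(j+1) x^j.
Equivalently, d/dx [1/(1 - 2x)] = 2/(1 - 2x)^2.
For j = 29: 30 * 2^30 = 30 * 1073741824 = 32212254720.

32212254720


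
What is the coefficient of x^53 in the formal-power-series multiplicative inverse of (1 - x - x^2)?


Let the inverse be f(x) = sum_{k>=0} a_k x^k. From f(x) * (1 - x - x^2) = 1 and matching coefficients:
 x^0: a_0 = 1.
 x^1: a_1 - a_0 = 0, so a_1 = 1.
 x^k (k >= 2): a_k - a_{k-1} - a_{k-2} = 0, i.e. a_k = a_{k-1} + a_{k-2}.
This is the Fibonacci-type recurrence shifted so that a_0 = a_1 = 1.
Iterating: a_0=1, a_1=1, a_2=2, a_3=3, a_4=5, a_5=8, a_6=13, a_7=21, a_8=34, a_9=55, ...
a_53 = 86267571272.

86267571272


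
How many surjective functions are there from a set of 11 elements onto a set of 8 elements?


By inclusion-exclusion on which target elements are missed, the number of surjections from an n-set onto a k-set is
surj(n, k) = sum_{j=0}^{k} (-1)^j C(k, j) (k - j)^n.
Equivalently surj(n, k) = k! * S(n, k), where S(n, k) is the Stirling number of the second kind.
For n = 11, k = 8:
S(11, 8) = 11880, so
surj = 8! * 11880 = 40320 * 11880 = 479001600.

479001600


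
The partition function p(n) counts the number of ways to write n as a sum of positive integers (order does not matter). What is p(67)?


Using the generating function prod_{k>=1} 1/(1-x^k), we compute p(67).
By dynamic programming over parts 1 through 67:
p(67) = 2679689

2679689


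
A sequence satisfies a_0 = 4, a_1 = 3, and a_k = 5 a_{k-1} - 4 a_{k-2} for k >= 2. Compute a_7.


The characteristic equation is t^2 - 5 t + 4 = 0, with roots r_1 = 4 and r_2 = 1 (so c_1 = r_1 + r_2, c_2 = -r_1 r_2 as required).
One can use the closed form a_n = A r_1^n + B r_2^n, but direct iteration is more reliable:
a_0 = 4, a_1 = 3, a_2 = -1, a_3 = -17, a_4 = -81, a_5 = -337, a_6 = -1361, a_7 = -5457.
So a_7 = -5457.

-5457


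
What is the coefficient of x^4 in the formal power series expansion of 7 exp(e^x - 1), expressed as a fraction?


exp(e^x - 1) is the exponential generating function for the Bell numbers Bell_k: exp(e^x - 1) = sum_{k>=0} Bell_k x^k / k!.
So the coefficient of x^4 in 7 exp(e^x - 1) is 7 Bell_4 / 4!.
Computing: Bell_4 = 15 and 4! = 24, giving
7 * 15/24 = 35/8.

35/8


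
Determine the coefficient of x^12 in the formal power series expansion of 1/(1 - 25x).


The geometric series identity gives 1/(1 - c x) = sum_{k>=0} c^k x^k, so the coefficient of x^k is c^k.
Here c = 25 and k = 12.
Computing: 25^12 = 59604644775390625

59604644775390625


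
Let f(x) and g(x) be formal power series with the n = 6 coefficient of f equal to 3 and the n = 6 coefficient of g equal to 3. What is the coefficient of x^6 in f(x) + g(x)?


Addition of formal power series is termwise.
The coefficient of x^6 in f + g = 3 + 3
= 6

6


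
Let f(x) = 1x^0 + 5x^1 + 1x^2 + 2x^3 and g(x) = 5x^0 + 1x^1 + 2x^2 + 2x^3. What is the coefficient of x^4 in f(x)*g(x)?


Cauchy product at x^4:
5*2 + 1*2 + 2*1
= 14

14


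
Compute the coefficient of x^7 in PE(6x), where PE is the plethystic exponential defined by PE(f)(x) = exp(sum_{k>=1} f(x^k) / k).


With f(x) = 6x, the exponent is sum_{k>=1} 6 x^k / k = 6 * (-ln(1 - x)). Exponentiating:
PE(6x) = exp(-6 ln(1 - x)) = 1/(1 - x)^6.
By the negative binomial expansion, [x^n] 1/(1 - x)^6 = C(n + 5, 5).
For n = 7: C(12, 5) = 792.

792


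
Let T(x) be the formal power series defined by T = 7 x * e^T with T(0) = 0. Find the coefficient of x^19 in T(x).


Apply the Lagrange inversion formula: if T = 7 x * phi(T) with phi(t) = e^t, then
[x^n] T = 7^n * (1/n) [t^(n-1)] phi(t)^n = 7^n * (1/n) [t^(n-1)] e^(n t) = 7^n * (1/n) * n^(n-1) / (n-1)! = 7^n * n^(n-1) / n!.
When c = 1 this is the Cayley count of rooted labeled trees on n vertices, divided by n!.
For n = 19: 7^19 * 19^18 / 19! = 11398895185373143 * 104127350297911241532841/121645100408832000 = 1274905211575212844831672168281282373/130660687872000.

1274905211575212844831672168281282373/130660687872000


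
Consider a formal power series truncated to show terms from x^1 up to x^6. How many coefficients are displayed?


From x^1 to x^6 inclusive, the count is 6 - 1 + 1 = 6.

6


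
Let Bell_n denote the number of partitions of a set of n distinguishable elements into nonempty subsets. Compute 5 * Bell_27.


Bell_27 can be computed from the Bell triangle or from Dobinski's identity Bell_n = (1/e) * sum_{k>=0} k^n / k!.
Computing Bell_27 = 545717047936059989389.
Then 5 * 545717047936059989389 = 2728585239680299946945.

2728585239680299946945


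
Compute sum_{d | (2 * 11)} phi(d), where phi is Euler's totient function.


First, 2 * 11 = 22. One classical identity is sum_{d | n} phi(d) = n (each k in [1, n] has a unique gcd with n, and among the k's with gcd(k, n) = n/d there are phi(d) of them). So the sum equals 22. We also verify directly:
Divisors of 22: 1, 2, 11, 22.
phi values: 1, 1, 10, 10.
Sum = 22.

22


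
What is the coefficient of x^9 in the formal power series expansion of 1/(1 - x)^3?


The expansion 1/(1 - x)^r = sum_{k>=0} C(k + r - 1, r - 1) x^k follows from the multiset / negative-binomial theorem (or from repeated differentiation of the geometric series).
For r = 3 and k = 9:
C(11, 2) = 39916800 / (2 * 362880) = 55.

55


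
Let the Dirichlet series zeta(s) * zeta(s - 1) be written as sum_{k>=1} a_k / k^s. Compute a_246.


Convolution gives a_k = sum_{d | k} d * 1 = sum_{d | k} d = sigma(k), the sum of positive divisors of k.
For k = 246, the divisors are 1, 2, 3, 6, 41, 82, 123, 246, so
sigma(246) = 1 + 2 + 3 + 6 + 41 + 82 + 123 + 246 = 504.

504


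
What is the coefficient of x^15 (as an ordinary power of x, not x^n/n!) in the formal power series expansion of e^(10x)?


The exponential series is e^y = sum_{k>=0} y^k / k!. Substituting y = 10x gives
e^(10x) = sum_{k>=0} 10^k x^k / k!.
So the coefficient of x^n is a^n/n! with a = 10, n = 15:
10^15 / 15! = 1000000000000000/1307674368000 = 3906250000/5108103

3906250000/5108103


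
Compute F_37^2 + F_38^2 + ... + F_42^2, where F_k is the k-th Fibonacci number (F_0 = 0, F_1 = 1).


There is a standard identity sum_{k=0}^{N} F_k^2 = F_N * F_{N+1} (proved inductively from the telescoping relation F_k^2 = F_k F_{k+1} - F_{k-1} F_k). Then
sum_{k=37}^{42} F_k^2 = F_42 F_43 - F_36 F_37.
Computing: F_42 = 267914296, F_43 = 433494437, F_36 = 14930352, F_37 = 24157817.
Sum = 267914296 * 433494437 - 14930352 * 24157817 = 115778672197409768.

115778672197409768


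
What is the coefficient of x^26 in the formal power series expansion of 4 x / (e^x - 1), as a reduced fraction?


The exponential generating function for Bernoulli numbers is
x / (e^x - 1) = sum_{k>=0} B_k x^k / k!.
So the coefficient of x^26 in 4 x / (e^x - 1) is 4 B_26 / 26!.
Computing: B_26 = 8553103/6, 26! = 403291461126605635584000000, giving
4 * 8553103/6 / 403291461126605635584000000 = 657931/46533630129992957952000000.

657931/46533630129992957952000000


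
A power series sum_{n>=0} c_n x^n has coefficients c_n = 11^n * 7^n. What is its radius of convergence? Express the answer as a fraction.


By the root test (Cauchy-Hadamard), the radius is R = 1 / limsup_n |c_n|^(1/n).
Here |c_n|^(1/n) = (11^n * 7^n)^(1/n) = 11 * 7 = 77 for all n.
So R = 1/77 = 1/77.

1/77


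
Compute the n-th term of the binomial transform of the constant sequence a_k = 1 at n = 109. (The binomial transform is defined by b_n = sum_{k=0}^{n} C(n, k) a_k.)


With a_k = 1 for all k, b_n = sum_{k=0}^{n} C(n, k) = 2^n by the binomial theorem.
For n = 109: 2^109 = 649037107316853453566312041152512.

649037107316853453566312041152512


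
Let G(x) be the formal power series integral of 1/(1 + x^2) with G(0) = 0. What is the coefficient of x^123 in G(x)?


1/(1 + x^2) = sum_{j>=0} (-1)^j x^(2j). Integrating termwise with G(0) = 0:
G(x) = sum_{j>=0} (-1)^j x^(2j+1) / (2j+1) = arctan(x).
Only odd powers are nonzero. For x^123 write 123 = 2*61 + 1, giving
(-1)^61 / 123 = -1/123 = -1/123.

-1/123


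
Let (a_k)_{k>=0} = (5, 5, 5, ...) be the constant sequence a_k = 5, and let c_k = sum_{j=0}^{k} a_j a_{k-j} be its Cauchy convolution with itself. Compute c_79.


Since a_j = 5 for all j >= 0, the convolution sum becomes
c_k = sum_{j=0}^{k} 5 * 5 = 25 * (k + 1).
Equivalently, the generating function of (a_k) is 5/(1 - x) and its square is 25/(1 - x)^2 = sum_{k>=0} 25(k + 1) x^k.
For k = 79: 25 * 80 = 2000.

2000


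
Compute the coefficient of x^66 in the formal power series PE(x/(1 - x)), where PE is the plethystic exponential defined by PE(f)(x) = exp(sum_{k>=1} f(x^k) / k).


For f(x) = x/(1 - x) we have
sum_{k>=1} f(x^k) / k = sum_{k>=1} (1/k) * x^k / (1 - x^k) = sum_{k, m >= 1} x^(k m) / k,
which after exponentiating simplifies to
PE(x/(1 - x)) = prod_{k>=1} 1 / (1 - x^k).
This is the generating function for the partition function p(n), so the coefficient of x^66 is p(66).
Computing p(66) by dynamic programming over parts 1, 2, ..., 66: p(66) = 2323520.

2323520


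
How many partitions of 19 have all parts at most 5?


Using the generating function (1-x)^(-1)(1-x^2)^(-1)...(1-x^5)^(-1),
the coefficient of x^19 counts these restricted partitions.
Result = 164

164


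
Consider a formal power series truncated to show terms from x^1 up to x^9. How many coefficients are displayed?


From x^1 to x^9 inclusive, the count is 9 - 1 + 1 = 9.

9


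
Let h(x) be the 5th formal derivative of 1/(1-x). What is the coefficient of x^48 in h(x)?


Differentiating 5 times: d^5/dx^5 [1/(1-x)] = 5!/(1-x)^6.
The expansion 1/(1-x)^6 = sum_{k>=0} C(k+5, 5) x^k, so the coefficient of x^n in 5!/(1-x)^6 is 5! * C(n+5, 5).
For n = 48: 120 * C(53, 5) = 120 * 2869685 = 344362200

344362200


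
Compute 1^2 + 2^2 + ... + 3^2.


This power sum has a closed form given by Faulhaber's formula
sum_{k=1}^{m} k^p = (1 / (p + 1)) * sum_{j=0}^{p} C(p + 1, j) B_j m^(p + 1 - j),
but for small m direct computation is fastest:
1 + 4 + 9 = 14.

14


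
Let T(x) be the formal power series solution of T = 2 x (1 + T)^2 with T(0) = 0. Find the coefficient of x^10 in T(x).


Apply the Lagrange inversion formula: if T = 2 x * phi(T) with phi(t) = (1 + t)^2, then [x^n] T = 2^n * (1/n) [t^(n-1)] phi(t)^n = 2^n * (1/n) [t^(n-1)] (1 + t)^(2n) = 2^n * (1/n) C(2n, n-1).
Using the identity C(2n, n-1) = C(2n, n) * n / (n+1), the unscaled factor equals C(2n, n) / (n+1) = C_n, the n-th Catalan number.
For n = 10: C_10 = C(20, 10) / 11 = 184756/11 = 16796.
With the 2^10 = 1024 factor, the coefficient is 1024 * 16796 = 17199104.

17199104


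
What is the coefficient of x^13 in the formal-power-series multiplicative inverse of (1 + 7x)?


The inverse is 1/(1 + 7x). Apply the geometric identity 1/(1 - y) = sum_{k>=0} y^k with y = -7x:
1/(1 + 7x) = sum_{k>=0} (-7)^k x^k.
So the coefficient of x^13 is (-7)^13 = -96889010407.

-96889010407


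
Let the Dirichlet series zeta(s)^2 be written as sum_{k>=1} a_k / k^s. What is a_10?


The Dirichlet convolution of the constant function 1 with itself gives (1 * 1)(k) = sum_{d | k} 1 = d(k), the number of positive divisors of k.
Since zeta(s) = sum_{k>=1} 1/k^s, we have zeta(s)^2 = sum_{k>=1} d(k)/k^s, so a_k = d(k).
For k = 10: the divisors are 1, 2, 5, 10.
Count = 4.

4


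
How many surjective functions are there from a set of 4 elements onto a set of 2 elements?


By inclusion-exclusion on which target elements are missed, the number of surjections from an n-set onto a k-set is
surj(n, k) = sum_{j=0}^{k} (-1)^j C(k, j) (k - j)^n.
Equivalently surj(n, k) = k! * S(n, k), where S(n, k) is the Stirling number of the second kind.
For n = 4, k = 2:
S(4, 2) = 7, so
surj = 2! * 7 = 2 * 7 = 14.

14


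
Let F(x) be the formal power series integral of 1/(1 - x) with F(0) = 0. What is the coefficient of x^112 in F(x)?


1/(1 - x) = sum_{k>=0} x^k. Integrating termwise and using F(0) = 0 gives
F(x) = sum_{k>=0} x^(k+1) / (k+1) = sum_{m>=1} x^m / m = -ln(1 - x).
So the coefficient of x^112 is 1/112 = 1/112.

1/112


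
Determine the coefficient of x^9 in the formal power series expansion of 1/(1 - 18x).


The geometric series identity gives 1/(1 - c x) = sum_{k>=0} c^k x^k, so the coefficient of x^k is c^k.
Here c = 18 and k = 9.
Computing: 18^9 = 198359290368

198359290368


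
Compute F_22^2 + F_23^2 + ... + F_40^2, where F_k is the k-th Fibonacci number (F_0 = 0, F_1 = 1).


There is a standard identity sum_{k=0}^{N} F_k^2 = F_N * F_{N+1} (proved inductively from the telescoping relation F_k^2 = F_k F_{k+1} - F_{k-1} F_k). Then
sum_{k=22}^{40} F_k^2 = F_40 F_41 - F_21 F_22.
Computing: F_40 = 102334155, F_41 = 165580141, F_21 = 10946, F_22 = 17711.
Sum = 102334155 * 165580141 - 10946 * 17711 = 16944503620151249.

16944503620151249


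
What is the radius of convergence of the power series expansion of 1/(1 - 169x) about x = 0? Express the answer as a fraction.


Expanding 1/(1 - 169x) = sum_{k>=0} 169^k x^k, the series converges when |169x| < 1, i.e., |x| < 1/169.
So the radius of convergence is 1/169 = 1/169.

1/169


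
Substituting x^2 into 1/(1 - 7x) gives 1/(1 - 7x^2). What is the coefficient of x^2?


The coefficient of x^(2m) in 1/(1 - 7x^2) is 7^m.
With n = 2 = 2*1, the coefficient is 7^1 = 7.

7


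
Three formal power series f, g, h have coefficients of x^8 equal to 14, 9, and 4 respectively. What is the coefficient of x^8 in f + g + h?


Series addition is componentwise:
14 + 9 + 4
= 27

27


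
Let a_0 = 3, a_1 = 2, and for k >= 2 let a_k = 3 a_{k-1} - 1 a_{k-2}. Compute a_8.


Iterating the recurrence forward:
a_0 = 3
a_1 = 2
a_2 = 3*2 - 1*3 = 3
a_3 = 3*3 - 1*2 = 7
a_4 = 3*7 - 1*3 = 18
a_5 = 3*18 - 1*7 = 47
a_6 = 3*47 - 1*18 = 123
a_7 = 3*123 - 1*47 = 322
a_8 = 3*322 - 1*123 = 843
So a_8 = 843.

843


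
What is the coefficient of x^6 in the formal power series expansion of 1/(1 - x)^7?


The expansion 1/(1 - x)^r = sum_{k>=0} C(k + r - 1, r - 1) x^k follows from the multiset / negative-binomial theorem (or from repeated differentiation of the geometric series).
For r = 7 and k = 6:
C(12, 6) = 479001600 / (720 * 720) = 924.

924


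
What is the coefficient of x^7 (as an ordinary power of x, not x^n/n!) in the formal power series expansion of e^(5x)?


The exponential series is e^y = sum_{k>=0} y^k / k!. Substituting y = 5x gives
e^(5x) = sum_{k>=0} 5^k x^k / k!.
So the coefficient of x^n is a^n/n! with a = 5, n = 7:
5^7 / 7! = 78125/5040 = 15625/1008

15625/1008


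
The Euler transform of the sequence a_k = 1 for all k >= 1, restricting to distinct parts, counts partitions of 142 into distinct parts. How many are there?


Partitions of 142 into distinct parts can be computed via generating function.
Product (1+x)(1+x^2)(1+x^3)...
The coefficient of x^142 = 11086968

11086968


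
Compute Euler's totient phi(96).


phi(n) counts integers in [1, n] coprime to n. Using the multiplicative formula phi(n) = n * prod_{p | n} (1 - 1/p):
96 = 2^5 * 3, so
phi(96) = 96 * (1 - 1/2) * (1 - 1/3) = 32.

32


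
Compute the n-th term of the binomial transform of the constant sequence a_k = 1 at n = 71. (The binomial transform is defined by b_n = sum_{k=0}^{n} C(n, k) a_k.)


With a_k = 1 for all k, b_n = sum_{k=0}^{n} C(n, k) = 2^n by the binomial theorem.
For n = 71: 2^71 = 2361183241434822606848.

2361183241434822606848


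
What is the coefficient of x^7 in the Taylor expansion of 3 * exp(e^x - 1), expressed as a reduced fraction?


exp(e^x - 1) = sum_{k>=0} Bell_k x^k / k!, where Bell_k is the k-th Bell number.
So the coefficient of x^7 is 3 * Bell_7 / 7!.
Computing: Bell_7 = 877 and 7! = 5040, giving
3 * 877/5040 = 877/1680.

877/1680


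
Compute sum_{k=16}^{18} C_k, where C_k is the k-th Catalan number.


C_16 through C_18: 35357670, 129644790, 477638700
Sum = 35357670 + 129644790 + 477638700
= 642641160

642641160


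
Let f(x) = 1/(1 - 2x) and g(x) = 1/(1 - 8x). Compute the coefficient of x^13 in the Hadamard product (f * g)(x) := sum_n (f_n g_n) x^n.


f has coefficients f_k = 2^k and g has coefficients g_k = 8^k, so the Hadamard product has coefficient (f*g)_k = 2^k * 8^k = 16^k.
For k = 13: 16^13 = 4503599627370496.

4503599627370496


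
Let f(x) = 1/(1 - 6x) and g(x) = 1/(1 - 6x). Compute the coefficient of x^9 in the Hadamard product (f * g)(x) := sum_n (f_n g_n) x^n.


f has coefficients f_k = 6^k and g has coefficients g_k = 6^k, so the Hadamard product has coefficient (f*g)_k = 6^k * 6^k = 36^k.
For k = 9: 36^9 = 101559956668416.

101559956668416


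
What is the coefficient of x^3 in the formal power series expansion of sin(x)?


The Maclaurin series is sin(t) = sum_{k>=0} (-1)^k t^(2k+1) / (2k+1)!, so substituting t = x, only odd powers of x are nonzero, with coefficient of x^(2k+1) equal to (-1)^k / (2k+1)!.
Write 3 = 2*1 + 1, giving the coefficient (-1)^1 / 3! = -1/6 = -1/6.

-1/6


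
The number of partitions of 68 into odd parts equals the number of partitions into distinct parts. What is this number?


Computing partitions of 68 into odd parts (1, 3, 5, ...):
Using the generating function prod_{k>=0} 1/(1-x^(2k+1)),
the count is 24576

24576


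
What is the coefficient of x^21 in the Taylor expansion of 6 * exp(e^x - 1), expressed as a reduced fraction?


exp(e^x - 1) = sum_{k>=0} Bell_k x^k / k!, where Bell_k is the k-th Bell number.
So the coefficient of x^21 is 6 * Bell_21 / 21!.
Computing: Bell_21 = 474869816156751 and 21! = 51090942171709440000, giving
6 * 474869816156751/51090942171709440000 = 158289938718917/2838385676206080000.

158289938718917/2838385676206080000


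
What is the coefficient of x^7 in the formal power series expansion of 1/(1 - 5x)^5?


The general identity 1/(1 - c x)^r = sum_{k>=0} c^k C(k + r - 1, r - 1) x^k follows by substituting y = c x into 1/(1 - y)^r = sum_{k>=0} C(k + r - 1, r - 1) y^k.
For c = 5, r = 5, k = 7:
5^7 * C(11, 4) = 78125 * 330 = 25781250.

25781250


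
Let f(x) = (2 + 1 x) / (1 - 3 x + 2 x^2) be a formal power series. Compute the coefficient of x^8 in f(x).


Write f(x) = sum_{k>=0} a_k x^k. Multiplying both sides by 1 - 3 x + 2 x^2 gives
(1 - 3 x + 2 x^2) sum_{k>=0} a_k x^k = 2 + 1 x.
Matching coefficients:
 x^0: a_0 = 2
 x^1: a_1 - 3 a_0 = 1  =>  a_1 = 3*2 + 1 = 7
 x^k (k >= 2): a_k = 3 a_{k-1} - 2 a_{k-2}.
Iterating: a_2 = 17, a_3 = 37, a_4 = 77, a_5 = 157, a_6 = 317, a_7 = 637, a_8 = 1277.
So the coefficient of x^8 is 1277.

1277


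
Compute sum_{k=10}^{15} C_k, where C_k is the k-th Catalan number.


C_10 through C_15: 16796, 58786, 208012, 742900, 2674440, 9694845
Sum = 16796 + 58786 + 208012 + 742900 + 2674440 + 9694845
= 13395779

13395779


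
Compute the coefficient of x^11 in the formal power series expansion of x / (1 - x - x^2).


Let f(x) = sum_{k>=0} a_k x^k. Multiplying f(x) * (1 - x - x^2) = x and matching coefficients gives a_0 = 0, a_1 = 1, and a_k = a_{k-1} + a_{k-2} for k >= 2. These are the Fibonacci numbers F_k.
Iterating from F_0 = 0, F_1 = 1:
F_0=0, F_1=1, F_2=1, F_3=2, F_4=3, F_5=5, F_6=8, F_7=13, F_8=21, F_9=34, ...
F_11 = 89.

89


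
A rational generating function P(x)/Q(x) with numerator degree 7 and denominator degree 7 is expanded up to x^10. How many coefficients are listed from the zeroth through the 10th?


Expanding up to x^10 gives the coefficients for x^0, x^1, ..., x^10.
That is 10 + 1 = 11 coefficients in total.

11


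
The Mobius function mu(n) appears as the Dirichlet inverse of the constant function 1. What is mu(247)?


247 = 13 * 19 (all distinct primes).
mu(247) = (-1)^2 = 1

1


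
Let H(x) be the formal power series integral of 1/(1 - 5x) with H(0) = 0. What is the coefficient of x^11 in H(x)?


1/(1 - 5x) = sum_{k>=0} 5^k x^k. Integrating termwise with H(0) = 0:
H(x) = sum_{k>=0} 5^k x^(k+1) / (k+1) = sum_{m>=1} 5^(m-1) x^m / m.
For m = 11: 5^10/11 = 9765625/11 = 9765625/11.

9765625/11


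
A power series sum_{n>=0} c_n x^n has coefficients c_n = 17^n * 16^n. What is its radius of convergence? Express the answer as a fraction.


By the root test (Cauchy-Hadamard), the radius is R = 1 / limsup_n |c_n|^(1/n).
Here |c_n|^(1/n) = (17^n * 16^n)^(1/n) = 17 * 16 = 272 for all n.
So R = 1/272 = 1/272.

1/272


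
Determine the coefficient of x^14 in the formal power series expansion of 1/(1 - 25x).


The geometric series identity gives 1/(1 - c x) = sum_{k>=0} c^k x^k, so the coefficient of x^k is c^k.
Here c = 25 and k = 14.
Computing: 25^14 = 37252902984619140625

37252902984619140625


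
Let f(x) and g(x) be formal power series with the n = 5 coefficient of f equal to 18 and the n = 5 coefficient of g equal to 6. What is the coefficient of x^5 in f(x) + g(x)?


Addition of formal power series is termwise.
The coefficient of x^5 in f + g = 18 + 6
= 24

24


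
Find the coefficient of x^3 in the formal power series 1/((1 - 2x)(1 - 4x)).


By partial fractions or Cauchy convolution:
The coefficient equals sum_{k=0}^{3} 2^k * 4^(3-k).
= 120

120


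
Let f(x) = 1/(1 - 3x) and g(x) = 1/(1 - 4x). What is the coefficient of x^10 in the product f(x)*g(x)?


The coefficient of x^n in f*g is the Cauchy product: sum_{k=0}^{n} a^k * b^(n-k).
With a=3, b=4, n=10:
sum_{k=0}^{10} 3^k * 4^(10-k)
= 4017157

4017157


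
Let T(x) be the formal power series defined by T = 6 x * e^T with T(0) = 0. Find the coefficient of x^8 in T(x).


Apply the Lagrange inversion formula: if T = 6 x * phi(T) with phi(t) = e^t, then
[x^n] T = 6^n * (1/n) [t^(n-1)] phi(t)^n = 6^n * (1/n) [t^(n-1)] e^(n t) = 6^n * (1/n) * n^(n-1) / (n-1)! = 6^n * n^(n-1) / n!.
When c = 1 this is the Cayley count of rooted labeled trees on n vertices, divided by n!.
For n = 8: 6^8 * 8^7 / 8! = 1679616 * 2097152/40320 = 3057647616/35.

3057647616/35


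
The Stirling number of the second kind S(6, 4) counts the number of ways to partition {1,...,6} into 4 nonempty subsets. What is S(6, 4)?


Using the explicit formula S(n,k) = (1/k!) sum_{j=0}^{k} (-1)^(k-j) C(k,j) j^n:
S(6, 4) = 65
Equivalently, S(n,k) is n! times the coefficient of x^n in the EGF (e^x - 1)^k / k!.

65


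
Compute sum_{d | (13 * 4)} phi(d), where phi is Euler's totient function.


First, 13 * 4 = 52. One classical identity is sum_{d | n} phi(d) = n (each k in [1, n] has a unique gcd with n, and among the k's with gcd(k, n) = n/d there are phi(d) of them). So the sum equals 52. We also verify directly:
Divisors of 52: 1, 2, 4, 13, 26, 52.
phi values: 1, 1, 2, 12, 12, 24.
Sum = 52.

52


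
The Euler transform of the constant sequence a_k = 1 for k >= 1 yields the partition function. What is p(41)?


The Euler transform converts the sequence a_k = 1 into the number of integer partitions.
Using the recurrence or dynamic programming:
p(41) = 44583

44583


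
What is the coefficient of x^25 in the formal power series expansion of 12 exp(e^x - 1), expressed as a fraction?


exp(e^x - 1) is the exponential generating function for the Bell numbers Bell_k: exp(e^x - 1) = sum_{k>=0} Bell_k x^k / k!.
So the coefficient of x^25 in 12 exp(e^x - 1) is 12 Bell_25 / 25!.
Computing: Bell_25 = 4638590332229999353 and 25! = 15511210043330985984000000, giving
12 * 4638590332229999353/15511210043330985984000000 = 356814640940769181/99430833611096064000000.

356814640940769181/99430833611096064000000


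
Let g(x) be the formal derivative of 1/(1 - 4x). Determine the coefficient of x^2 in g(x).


Differentiate termwise: d/dx sum_{k>=0} 4^k x^k = sum_{k>=1} k 4^k x^(k-1) = sum_{j>=0} (j+1) 4^(j+1) x^j.
Equivalently, d/dx [1/(1 - 4x)] = 4/(1 - 4x)^2.
For j = 2: 3 * 4^3 = 3 * 64 = 192.

192


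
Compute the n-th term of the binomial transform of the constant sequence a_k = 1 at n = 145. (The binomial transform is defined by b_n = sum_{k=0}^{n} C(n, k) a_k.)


With a_k = 1 for all k, b_n = sum_{k=0}^{n} C(n, k) = 2^n by the binomial theorem.
For n = 145: 2^145 = 44601490397061246283071436545296723011960832.

44601490397061246283071436545296723011960832


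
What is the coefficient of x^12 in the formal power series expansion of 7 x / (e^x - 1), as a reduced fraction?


The exponential generating function for Bernoulli numbers is
x / (e^x - 1) = sum_{k>=0} B_k x^k / k!.
So the coefficient of x^12 in 7 x / (e^x - 1) is 7 B_12 / 12!.
Computing: B_12 = -691/2730, 12! = 479001600, giving
7 * -691/2730 / 479001600 = -691/186810624000.

-691/186810624000


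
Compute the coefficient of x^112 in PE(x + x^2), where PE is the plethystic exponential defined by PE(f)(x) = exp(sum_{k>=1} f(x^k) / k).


With f(x) = x + x^2, the exponent is sum_{k>=1} (x^k + x^(2k)) / k = -ln(1 - x) - ln(1 - x^2). Exponentiating:
PE(x + x^2) = 1 / ((1 - x)(1 - x^2)).
This is the generating function for partitions of n into parts of size 1 or 2. The number of 2's can be any j in 0..56, and the rest are 1's, so
[x^112] = floor(112/2) + 1 = 57.

57
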